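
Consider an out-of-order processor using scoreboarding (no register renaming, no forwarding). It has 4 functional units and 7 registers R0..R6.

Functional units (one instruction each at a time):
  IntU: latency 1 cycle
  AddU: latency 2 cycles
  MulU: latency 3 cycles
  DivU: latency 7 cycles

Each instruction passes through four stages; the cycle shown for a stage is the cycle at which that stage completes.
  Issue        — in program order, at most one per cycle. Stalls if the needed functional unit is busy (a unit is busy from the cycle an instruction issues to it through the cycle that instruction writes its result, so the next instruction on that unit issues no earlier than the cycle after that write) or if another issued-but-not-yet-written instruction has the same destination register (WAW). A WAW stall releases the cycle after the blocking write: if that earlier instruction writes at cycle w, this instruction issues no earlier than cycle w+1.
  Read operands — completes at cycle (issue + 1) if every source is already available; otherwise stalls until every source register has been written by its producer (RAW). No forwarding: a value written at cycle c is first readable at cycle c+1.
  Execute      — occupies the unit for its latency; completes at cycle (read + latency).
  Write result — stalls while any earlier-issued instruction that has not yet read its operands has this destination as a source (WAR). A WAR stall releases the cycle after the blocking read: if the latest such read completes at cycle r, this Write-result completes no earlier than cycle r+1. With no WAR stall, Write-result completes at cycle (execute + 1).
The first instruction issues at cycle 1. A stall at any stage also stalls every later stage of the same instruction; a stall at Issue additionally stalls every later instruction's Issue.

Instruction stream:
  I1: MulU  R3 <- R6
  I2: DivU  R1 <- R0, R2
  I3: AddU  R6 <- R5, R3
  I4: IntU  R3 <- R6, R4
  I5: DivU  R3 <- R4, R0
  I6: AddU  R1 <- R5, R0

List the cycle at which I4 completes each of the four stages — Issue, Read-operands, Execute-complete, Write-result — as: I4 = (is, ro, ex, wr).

I4 = (7, 11, 12, 13)

1) issue 1, read 2, done 5, write 6
2) issue 2, read 3, done 10, write 11
3) issue 3, read 7, done 9, write 10  <RAW R3: wait I1 write@6>
4) issue 7, read 11, done 12, write 13  <WAW R3: wait I1 write@6 / RAW R6: wait I3 write@10>
5) issue 14, read 15, done 22, write 23  <WAW R3: wait I4 write@13>
6) issue 15, read 16, done 18, write 19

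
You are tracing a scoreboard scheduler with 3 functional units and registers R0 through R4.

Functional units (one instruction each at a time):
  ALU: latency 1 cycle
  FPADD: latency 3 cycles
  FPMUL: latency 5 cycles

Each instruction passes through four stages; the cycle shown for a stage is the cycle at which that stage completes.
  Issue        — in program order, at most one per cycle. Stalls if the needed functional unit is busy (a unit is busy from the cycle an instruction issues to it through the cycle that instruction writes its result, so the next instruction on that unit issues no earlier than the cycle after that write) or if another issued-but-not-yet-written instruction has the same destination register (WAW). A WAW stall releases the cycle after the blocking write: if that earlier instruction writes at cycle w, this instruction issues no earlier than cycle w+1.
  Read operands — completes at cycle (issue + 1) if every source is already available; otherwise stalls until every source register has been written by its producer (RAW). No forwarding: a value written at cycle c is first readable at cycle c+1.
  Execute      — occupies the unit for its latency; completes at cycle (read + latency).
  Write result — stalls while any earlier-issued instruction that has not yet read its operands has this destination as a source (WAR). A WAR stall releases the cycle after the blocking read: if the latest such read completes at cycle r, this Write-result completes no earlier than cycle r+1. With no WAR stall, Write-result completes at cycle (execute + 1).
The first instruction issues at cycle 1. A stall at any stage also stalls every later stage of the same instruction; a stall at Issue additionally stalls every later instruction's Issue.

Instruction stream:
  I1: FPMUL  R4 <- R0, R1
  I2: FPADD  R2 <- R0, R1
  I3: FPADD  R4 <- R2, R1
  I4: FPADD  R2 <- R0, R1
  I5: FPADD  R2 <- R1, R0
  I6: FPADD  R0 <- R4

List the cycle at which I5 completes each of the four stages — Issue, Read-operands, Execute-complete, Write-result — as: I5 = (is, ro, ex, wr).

[I1] 1/2/7/8
[I2] 2/3/6/7
[I3] 9/10/13/14  (WAW R4: wait I1 write@8)
[I4] 15/16/19/20  (struct: FPADD busy until I3 writes@14)
[I5] 21/22/25/26  (struct: FPADD busy until I4 writes@20)
[I6] 27/28/31/32  (struct: FPADD busy until I5 writes@26)

I5 = (21, 22, 25, 26)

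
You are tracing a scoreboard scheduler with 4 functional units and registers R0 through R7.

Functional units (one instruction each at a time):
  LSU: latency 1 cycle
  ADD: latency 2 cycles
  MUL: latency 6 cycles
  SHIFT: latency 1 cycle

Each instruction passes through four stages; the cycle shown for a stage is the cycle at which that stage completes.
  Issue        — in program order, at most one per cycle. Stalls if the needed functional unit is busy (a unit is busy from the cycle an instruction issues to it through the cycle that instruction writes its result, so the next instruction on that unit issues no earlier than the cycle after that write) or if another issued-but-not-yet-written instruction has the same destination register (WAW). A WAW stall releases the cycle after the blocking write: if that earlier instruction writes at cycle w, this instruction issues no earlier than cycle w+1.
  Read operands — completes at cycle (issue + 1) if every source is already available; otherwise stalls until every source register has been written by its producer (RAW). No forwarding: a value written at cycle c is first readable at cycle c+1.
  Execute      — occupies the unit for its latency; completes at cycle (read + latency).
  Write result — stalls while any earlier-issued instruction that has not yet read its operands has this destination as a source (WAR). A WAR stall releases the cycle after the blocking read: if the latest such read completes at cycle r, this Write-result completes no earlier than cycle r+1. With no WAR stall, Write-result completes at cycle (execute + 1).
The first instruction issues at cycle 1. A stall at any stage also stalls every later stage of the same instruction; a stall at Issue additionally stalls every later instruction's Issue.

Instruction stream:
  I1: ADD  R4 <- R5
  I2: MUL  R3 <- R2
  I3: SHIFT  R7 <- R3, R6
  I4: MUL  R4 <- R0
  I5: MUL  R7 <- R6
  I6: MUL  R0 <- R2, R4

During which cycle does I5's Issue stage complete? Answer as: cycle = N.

cycle = 20

[I1] 1/2/4/5
[I2] 2/3/9/10
[I3] 3/11/12/13  (RAW R3: wait I2 write@10)
[I4] 11/12/18/19  (struct: MUL busy until I2 writes@10)
[I5] 20/21/27/28  (struct: MUL busy until I4 writes@19)
[I6] 29/30/36/37  (struct: MUL busy until I5 writes@28)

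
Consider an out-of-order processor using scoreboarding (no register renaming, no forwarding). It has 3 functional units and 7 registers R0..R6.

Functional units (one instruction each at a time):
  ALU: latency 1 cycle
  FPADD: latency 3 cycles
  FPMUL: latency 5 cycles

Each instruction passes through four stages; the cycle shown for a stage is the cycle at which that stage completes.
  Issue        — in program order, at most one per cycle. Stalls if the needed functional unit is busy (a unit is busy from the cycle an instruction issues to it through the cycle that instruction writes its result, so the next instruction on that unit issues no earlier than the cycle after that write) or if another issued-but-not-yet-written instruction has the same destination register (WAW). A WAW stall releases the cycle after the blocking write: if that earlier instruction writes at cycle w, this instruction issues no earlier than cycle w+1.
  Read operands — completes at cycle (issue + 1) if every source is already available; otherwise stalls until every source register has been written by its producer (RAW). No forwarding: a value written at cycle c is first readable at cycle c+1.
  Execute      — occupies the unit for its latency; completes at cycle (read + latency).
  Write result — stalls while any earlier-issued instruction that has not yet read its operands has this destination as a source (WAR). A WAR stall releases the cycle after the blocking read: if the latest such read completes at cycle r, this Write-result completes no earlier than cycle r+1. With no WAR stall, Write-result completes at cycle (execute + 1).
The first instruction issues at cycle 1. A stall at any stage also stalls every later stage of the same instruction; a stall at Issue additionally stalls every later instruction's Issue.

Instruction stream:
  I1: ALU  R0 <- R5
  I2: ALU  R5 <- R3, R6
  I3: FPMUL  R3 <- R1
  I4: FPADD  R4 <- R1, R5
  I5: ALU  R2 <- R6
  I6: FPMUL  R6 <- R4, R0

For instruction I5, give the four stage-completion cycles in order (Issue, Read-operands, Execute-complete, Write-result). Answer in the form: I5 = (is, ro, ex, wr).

I1 -> (1, 2, 3, 4)
I2 -> (5, 6, 7, 8)  // struct: ALU busy until I1 writes@4
I3 -> (6, 7, 12, 13)
I4 -> (7, 9, 12, 13)  // RAW R5: wait I2 write@8
I5 -> (9, 10, 11, 12)  // struct: ALU busy until I2 writes@8
I6 -> (14, 15, 20, 21)  // struct: FPMUL busy until I3 writes@13

I5 = (9, 10, 11, 12)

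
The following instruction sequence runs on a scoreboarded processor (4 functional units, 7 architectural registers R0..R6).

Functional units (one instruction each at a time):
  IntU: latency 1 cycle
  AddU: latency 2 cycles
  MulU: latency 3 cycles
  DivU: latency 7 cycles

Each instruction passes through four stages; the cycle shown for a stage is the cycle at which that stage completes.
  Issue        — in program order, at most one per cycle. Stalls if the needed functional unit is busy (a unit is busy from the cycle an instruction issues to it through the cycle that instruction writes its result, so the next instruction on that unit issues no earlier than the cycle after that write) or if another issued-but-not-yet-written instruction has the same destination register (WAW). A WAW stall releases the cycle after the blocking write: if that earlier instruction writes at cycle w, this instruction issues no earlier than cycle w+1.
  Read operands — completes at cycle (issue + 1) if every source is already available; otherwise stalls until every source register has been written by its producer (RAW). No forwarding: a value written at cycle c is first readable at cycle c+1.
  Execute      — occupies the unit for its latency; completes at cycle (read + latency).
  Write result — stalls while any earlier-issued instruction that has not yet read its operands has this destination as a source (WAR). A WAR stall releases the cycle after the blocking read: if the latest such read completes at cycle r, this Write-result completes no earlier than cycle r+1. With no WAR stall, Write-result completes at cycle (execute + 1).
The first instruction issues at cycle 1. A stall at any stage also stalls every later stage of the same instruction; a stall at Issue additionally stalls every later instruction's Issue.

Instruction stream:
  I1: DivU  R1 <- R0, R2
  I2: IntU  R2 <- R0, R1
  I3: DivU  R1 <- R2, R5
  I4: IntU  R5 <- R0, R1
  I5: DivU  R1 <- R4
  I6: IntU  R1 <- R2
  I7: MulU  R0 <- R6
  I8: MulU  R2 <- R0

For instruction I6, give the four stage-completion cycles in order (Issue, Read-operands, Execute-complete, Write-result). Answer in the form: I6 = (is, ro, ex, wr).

I6 = (33, 34, 35, 36)

cycle 1: I1 issues→DivU
cycle 2: I1 reads · I2 issues→IntU
cycle 9: I1 exec-done
cycle 10: I1 writes R1
cycle 11: I2 reads · I3 issues→DivU
cycle 12: I2 exec-done
cycle 13: I2 writes R2
cycle 14: I3 reads · I4 issues→IntU
cycle 21: I3 exec-done
cycle 22: I3 writes R1
cycle 23: I4 reads · I5 issues→DivU
cycle 24: I4 exec-done · I5 reads
cycle 25: I4 writes R5
cycle 31: I5 exec-done
cycle 32: I5 writes R1
cycle 33: I6 issues→IntU
cycle 34: I6 reads · I7 issues→MulU
cycle 35: I6 exec-done · I7 reads
cycle 36: I6 writes R1
cycle 38: I7 exec-done
cycle 39: I7 writes R0
cycle 40: I8 issues→MulU
cycle 41: I8 reads
cycle 44: I8 exec-done
cycle 45: I8 writes R2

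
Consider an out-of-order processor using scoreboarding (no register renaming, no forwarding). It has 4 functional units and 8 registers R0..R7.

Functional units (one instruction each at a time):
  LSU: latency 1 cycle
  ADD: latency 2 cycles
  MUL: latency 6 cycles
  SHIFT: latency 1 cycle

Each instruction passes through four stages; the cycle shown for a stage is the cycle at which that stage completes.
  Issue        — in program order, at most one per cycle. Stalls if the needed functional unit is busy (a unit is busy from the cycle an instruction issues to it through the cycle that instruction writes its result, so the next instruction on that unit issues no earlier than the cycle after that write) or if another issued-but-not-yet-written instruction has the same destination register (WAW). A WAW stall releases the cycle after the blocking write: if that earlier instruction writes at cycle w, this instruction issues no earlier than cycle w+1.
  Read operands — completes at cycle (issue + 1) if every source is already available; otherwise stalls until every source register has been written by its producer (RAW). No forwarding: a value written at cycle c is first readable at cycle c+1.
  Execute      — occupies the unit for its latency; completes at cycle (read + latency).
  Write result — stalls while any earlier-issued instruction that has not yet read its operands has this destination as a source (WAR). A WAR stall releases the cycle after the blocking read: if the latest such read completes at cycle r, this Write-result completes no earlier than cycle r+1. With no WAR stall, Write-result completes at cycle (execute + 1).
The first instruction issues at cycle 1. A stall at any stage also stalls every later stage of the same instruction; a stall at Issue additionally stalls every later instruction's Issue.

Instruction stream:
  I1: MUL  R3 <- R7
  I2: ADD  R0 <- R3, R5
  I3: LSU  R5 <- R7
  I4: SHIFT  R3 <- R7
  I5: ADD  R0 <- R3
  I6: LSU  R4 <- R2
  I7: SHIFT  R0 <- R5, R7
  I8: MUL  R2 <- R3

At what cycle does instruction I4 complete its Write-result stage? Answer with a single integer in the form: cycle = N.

t=1  I1 issues→MUL
t=2  I1 reads, I2 issues→ADD
t=3  I3 issues→LSU
t=4  I3 reads
t=5  I3 exec-done
t=8  I1 exec-done
t=9  I1 writes R3
t=10  I2 reads, I4 issues→SHIFT
t=11  I3 writes R5, I4 reads
t=12  I2 exec-done, I4 exec-done
t=13  I2 writes R0, I4 writes R3
t=14  I5 issues→ADD
t=15  I5 reads, I6 issues→LSU
t=16  I6 reads
t=17  I5 exec-done, I6 exec-done
t=18  I5 writes R0, I6 writes R4
t=19  I7 issues→SHIFT
t=20  I7 reads, I8 issues→MUL
t=21  I7 exec-done, I8 reads
t=22  I7 writes R0
t=27  I8 exec-done
t=28  I8 writes R2

cycle = 13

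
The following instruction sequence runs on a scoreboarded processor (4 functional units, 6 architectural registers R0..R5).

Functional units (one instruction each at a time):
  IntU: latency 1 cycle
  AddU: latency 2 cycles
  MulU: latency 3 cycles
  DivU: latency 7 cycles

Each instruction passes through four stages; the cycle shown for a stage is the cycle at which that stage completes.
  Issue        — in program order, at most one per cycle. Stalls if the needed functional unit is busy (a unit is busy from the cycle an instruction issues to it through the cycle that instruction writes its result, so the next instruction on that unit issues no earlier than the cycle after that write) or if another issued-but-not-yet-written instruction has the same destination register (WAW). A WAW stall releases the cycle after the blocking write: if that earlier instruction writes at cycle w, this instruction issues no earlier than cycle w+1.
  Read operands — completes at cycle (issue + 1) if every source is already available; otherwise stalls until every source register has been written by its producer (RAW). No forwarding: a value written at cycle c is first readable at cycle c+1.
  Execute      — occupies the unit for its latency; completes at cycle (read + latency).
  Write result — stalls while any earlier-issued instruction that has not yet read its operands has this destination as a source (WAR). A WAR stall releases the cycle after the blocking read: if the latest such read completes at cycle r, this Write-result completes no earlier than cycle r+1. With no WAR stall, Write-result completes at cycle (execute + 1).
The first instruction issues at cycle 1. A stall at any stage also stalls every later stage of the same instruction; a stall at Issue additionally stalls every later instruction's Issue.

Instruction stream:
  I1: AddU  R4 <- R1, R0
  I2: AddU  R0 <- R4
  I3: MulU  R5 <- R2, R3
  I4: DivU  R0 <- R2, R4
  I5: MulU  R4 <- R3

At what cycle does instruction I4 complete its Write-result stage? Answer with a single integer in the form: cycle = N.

cycle = 20

c1: I1 dispatched to AddU
c2: I1 operands ready
c4: I1 complete
c5: R4←I1
c6: I2 dispatched to AddU
c7: I2 operands ready; I3 dispatched to MulU
c8: I3 operands ready
c9: I2 complete
c10: R0←I2
c11: I3 complete; I4 dispatched to DivU
c12: R5←I3; I4 operands ready
c13: I5 dispatched to MulU
c14: I5 operands ready
c17: I5 complete
c18: R4←I5
c19: I4 complete
c20: R0←I4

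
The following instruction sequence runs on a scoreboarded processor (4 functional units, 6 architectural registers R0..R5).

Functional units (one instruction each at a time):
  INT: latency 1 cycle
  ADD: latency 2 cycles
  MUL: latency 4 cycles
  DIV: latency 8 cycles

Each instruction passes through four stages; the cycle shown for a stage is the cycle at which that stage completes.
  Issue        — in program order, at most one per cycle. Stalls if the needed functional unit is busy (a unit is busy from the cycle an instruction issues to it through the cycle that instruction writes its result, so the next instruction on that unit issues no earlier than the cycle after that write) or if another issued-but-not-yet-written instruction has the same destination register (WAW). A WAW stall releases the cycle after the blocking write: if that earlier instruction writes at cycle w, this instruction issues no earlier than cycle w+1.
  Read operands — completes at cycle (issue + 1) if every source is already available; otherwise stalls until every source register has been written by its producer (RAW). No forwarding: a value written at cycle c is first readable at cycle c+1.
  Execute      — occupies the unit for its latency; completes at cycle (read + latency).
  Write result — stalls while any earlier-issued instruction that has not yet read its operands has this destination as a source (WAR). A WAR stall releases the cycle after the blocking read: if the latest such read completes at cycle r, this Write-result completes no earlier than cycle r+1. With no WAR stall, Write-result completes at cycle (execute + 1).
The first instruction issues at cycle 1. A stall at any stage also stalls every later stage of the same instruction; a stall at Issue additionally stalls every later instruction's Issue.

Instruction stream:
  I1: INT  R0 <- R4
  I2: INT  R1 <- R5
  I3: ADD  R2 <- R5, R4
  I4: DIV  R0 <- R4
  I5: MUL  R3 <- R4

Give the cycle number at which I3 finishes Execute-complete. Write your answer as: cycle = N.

t=1  I1 issues→INT
t=2  I1 reads
t=3  I1 exec-done
t=4  I1 writes R0
t=5  I2 issues→INT
t=6  I2 reads; I3 issues→ADD
t=7  I2 exec-done; I3 reads; I4 issues→DIV
t=8  I2 writes R1; I4 reads; I5 issues→MUL
t=9  I3 exec-done; I5 reads
t=10  I3 writes R2
t=13  I5 exec-done
t=14  I5 writes R3
t=16  I4 exec-done
t=17  I4 writes R0

cycle = 9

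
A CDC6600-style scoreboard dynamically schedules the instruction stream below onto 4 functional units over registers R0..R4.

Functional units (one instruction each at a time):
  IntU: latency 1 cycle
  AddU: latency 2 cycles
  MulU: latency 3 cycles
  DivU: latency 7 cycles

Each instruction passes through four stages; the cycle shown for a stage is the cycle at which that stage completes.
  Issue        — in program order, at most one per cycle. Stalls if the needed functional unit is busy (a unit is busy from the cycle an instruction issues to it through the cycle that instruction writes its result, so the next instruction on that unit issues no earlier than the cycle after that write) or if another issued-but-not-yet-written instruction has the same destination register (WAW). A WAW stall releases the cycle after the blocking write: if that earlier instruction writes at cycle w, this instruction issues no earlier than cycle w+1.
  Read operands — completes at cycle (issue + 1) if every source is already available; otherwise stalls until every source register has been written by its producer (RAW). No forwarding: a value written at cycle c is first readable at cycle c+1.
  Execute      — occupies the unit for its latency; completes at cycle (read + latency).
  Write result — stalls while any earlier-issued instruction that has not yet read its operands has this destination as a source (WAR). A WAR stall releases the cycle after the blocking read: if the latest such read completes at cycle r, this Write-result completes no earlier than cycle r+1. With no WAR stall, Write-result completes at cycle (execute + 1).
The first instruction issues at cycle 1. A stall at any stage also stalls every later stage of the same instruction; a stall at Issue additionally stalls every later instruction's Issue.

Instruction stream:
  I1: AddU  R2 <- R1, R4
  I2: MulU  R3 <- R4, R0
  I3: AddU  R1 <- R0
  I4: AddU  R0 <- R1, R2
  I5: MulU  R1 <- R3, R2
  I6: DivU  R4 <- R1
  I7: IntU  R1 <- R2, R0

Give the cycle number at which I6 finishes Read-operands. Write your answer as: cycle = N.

t=1  I1→AddU
t=2  I1 RO · I2→MulU
t=3  I2 RO
t=4  I1 EX
t=5  I1 WR R2
t=6  I2 EX · I3→AddU
t=7  I2 WR R3 · I3 RO
t=9  I3 EX
t=10  I3 WR R1
t=11  I4→AddU
t=12  I4 RO · I5→MulU
t=13  I5 RO · I6→DivU
t=14  I4 EX
t=15  I4 WR R0
t=16  I5 EX
t=17  I5 WR R1
t=18  I6 RO · I7→IntU
t=19  I7 RO
t=20  I7 EX
t=21  I7 WR R1
t=25  I6 EX
t=26  I6 WR R4

cycle = 18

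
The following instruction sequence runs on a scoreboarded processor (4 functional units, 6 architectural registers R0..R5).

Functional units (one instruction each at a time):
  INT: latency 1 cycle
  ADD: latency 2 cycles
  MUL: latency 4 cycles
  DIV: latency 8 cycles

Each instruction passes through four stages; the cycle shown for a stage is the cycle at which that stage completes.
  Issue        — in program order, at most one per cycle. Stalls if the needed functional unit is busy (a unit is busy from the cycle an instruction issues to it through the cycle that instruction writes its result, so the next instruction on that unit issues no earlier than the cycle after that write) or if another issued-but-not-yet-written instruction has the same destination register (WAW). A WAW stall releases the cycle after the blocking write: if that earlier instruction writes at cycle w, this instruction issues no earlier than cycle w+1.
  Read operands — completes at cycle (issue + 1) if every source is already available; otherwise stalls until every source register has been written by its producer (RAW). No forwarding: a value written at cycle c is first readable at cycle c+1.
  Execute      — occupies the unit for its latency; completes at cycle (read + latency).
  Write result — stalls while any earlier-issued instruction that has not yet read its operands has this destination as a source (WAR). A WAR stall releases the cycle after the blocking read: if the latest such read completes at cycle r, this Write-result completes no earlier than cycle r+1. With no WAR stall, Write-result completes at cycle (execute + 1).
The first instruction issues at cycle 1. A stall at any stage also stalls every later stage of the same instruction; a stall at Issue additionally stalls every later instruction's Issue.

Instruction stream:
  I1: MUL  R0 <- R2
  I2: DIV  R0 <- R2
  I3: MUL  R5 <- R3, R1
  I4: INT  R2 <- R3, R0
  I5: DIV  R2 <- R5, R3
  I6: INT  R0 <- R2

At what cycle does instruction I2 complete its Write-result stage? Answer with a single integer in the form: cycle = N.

cycle = 18

  I1 | 1 | 2 | 6 | 7
  I2 | 8 | 9 | 17 | 18   WAW R0: wait I1 write@7
  I3 | 9 | 10 | 14 | 15
  I4 | 10 | 19 | 20 | 21   RAW R0: wait I2 write@18
  I5 | 22 | 23 | 31 | 32   WAW R2: wait I4 write@21
  I6 | 23 | 33 | 34 | 35   RAW R2: wait I5 write@32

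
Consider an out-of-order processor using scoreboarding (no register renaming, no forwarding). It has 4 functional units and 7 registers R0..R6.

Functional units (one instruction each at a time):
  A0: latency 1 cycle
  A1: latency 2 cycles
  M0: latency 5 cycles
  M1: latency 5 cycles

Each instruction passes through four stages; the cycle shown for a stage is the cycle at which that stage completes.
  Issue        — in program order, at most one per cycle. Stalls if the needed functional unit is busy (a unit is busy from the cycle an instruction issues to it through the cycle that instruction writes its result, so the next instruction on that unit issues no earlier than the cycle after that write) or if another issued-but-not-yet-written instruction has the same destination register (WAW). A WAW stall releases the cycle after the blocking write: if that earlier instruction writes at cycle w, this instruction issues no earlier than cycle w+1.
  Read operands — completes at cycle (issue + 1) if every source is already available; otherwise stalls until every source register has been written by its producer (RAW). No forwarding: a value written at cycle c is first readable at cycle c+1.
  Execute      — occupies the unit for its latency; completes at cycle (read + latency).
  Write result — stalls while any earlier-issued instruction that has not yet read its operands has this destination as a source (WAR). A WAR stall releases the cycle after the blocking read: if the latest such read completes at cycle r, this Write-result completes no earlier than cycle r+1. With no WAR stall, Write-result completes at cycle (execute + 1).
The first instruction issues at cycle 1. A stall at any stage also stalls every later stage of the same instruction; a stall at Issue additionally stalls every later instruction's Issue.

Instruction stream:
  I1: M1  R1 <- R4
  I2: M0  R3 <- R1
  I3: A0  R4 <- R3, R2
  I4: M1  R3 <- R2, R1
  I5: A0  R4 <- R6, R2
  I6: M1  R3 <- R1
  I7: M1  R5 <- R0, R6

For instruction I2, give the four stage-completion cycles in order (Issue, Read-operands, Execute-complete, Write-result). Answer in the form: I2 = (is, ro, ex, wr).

I1  is:1  ro:2  ex:7  wr:8
I2  is:2  ro:9  ex:14  wr:15  — RAW R1: wait I1 write@8
I3  is:3  ro:16  ex:17  wr:18  — RAW R3: wait I2 write@15
I4  is:16  ro:17  ex:22  wr:23  — WAW R3: wait I2 write@15
I5  is:19  ro:20  ex:21  wr:22  — struct: A0 busy until I3 writes@18
I6  is:24  ro:25  ex:30  wr:31  — struct: M1 busy until I4 writes@23
I7  is:32  ro:33  ex:38  wr:39  — struct: M1 busy until I6 writes@31

I2 = (2, 9, 14, 15)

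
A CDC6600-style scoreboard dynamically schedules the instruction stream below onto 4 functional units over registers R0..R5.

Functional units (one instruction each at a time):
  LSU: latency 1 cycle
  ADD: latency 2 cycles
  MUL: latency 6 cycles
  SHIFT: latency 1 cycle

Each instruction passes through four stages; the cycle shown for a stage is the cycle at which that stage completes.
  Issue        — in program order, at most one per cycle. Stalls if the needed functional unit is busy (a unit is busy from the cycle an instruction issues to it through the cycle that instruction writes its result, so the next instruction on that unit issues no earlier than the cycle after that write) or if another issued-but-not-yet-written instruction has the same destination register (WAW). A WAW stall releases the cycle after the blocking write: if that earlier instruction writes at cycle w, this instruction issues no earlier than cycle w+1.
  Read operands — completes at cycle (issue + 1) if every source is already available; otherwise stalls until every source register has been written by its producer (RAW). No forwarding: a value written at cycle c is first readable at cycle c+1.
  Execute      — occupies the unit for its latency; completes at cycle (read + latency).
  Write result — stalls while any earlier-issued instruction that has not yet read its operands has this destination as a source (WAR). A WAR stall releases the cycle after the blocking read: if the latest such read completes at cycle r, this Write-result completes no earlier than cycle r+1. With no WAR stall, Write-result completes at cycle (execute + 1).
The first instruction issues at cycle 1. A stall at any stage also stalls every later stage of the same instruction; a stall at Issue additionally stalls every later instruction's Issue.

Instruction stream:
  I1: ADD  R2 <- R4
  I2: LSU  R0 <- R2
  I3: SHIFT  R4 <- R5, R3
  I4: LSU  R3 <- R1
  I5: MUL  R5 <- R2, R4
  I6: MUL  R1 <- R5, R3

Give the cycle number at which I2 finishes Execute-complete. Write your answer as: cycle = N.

I1 -> (1, 2, 4, 5)
I2 -> (2, 6, 7, 8)  // RAW R2: wait I1 write@5
I3 -> (3, 4, 5, 6)
I4 -> (9, 10, 11, 12)  // struct: LSU busy until I2 writes@8
I5 -> (10, 11, 17, 18)
I6 -> (19, 20, 26, 27)  // struct: MUL busy until I5 writes@18

cycle = 7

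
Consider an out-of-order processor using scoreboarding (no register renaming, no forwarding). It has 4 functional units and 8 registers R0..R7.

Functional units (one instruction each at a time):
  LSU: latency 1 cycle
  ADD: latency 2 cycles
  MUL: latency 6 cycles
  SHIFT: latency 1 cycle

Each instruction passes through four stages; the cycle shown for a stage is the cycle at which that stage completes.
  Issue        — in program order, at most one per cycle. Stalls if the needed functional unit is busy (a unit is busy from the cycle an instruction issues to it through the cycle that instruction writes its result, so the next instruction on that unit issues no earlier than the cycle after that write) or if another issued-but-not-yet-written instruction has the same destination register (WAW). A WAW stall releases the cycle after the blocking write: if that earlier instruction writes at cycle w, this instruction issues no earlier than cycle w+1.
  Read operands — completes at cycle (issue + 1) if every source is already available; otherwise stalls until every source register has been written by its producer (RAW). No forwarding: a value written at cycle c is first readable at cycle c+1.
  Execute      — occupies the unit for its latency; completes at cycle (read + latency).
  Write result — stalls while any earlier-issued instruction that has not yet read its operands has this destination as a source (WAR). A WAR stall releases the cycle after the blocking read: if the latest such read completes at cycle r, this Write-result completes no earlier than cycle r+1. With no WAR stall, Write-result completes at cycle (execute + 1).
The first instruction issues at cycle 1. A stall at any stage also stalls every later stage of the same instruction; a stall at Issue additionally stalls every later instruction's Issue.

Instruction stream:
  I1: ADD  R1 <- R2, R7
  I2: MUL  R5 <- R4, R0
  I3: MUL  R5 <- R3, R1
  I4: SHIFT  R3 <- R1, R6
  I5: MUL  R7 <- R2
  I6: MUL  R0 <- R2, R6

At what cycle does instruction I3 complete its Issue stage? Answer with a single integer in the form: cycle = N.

cycle = 11

[I1] 1/2/4/5
[I2] 2/3/9/10
[I3] 11/12/18/19  (struct: MUL busy until I2 writes@10)
[I4] 12/13/14/15
[I5] 20/21/27/28  (struct: MUL busy until I3 writes@19)
[I6] 29/30/36/37  (struct: MUL busy until I5 writes@28)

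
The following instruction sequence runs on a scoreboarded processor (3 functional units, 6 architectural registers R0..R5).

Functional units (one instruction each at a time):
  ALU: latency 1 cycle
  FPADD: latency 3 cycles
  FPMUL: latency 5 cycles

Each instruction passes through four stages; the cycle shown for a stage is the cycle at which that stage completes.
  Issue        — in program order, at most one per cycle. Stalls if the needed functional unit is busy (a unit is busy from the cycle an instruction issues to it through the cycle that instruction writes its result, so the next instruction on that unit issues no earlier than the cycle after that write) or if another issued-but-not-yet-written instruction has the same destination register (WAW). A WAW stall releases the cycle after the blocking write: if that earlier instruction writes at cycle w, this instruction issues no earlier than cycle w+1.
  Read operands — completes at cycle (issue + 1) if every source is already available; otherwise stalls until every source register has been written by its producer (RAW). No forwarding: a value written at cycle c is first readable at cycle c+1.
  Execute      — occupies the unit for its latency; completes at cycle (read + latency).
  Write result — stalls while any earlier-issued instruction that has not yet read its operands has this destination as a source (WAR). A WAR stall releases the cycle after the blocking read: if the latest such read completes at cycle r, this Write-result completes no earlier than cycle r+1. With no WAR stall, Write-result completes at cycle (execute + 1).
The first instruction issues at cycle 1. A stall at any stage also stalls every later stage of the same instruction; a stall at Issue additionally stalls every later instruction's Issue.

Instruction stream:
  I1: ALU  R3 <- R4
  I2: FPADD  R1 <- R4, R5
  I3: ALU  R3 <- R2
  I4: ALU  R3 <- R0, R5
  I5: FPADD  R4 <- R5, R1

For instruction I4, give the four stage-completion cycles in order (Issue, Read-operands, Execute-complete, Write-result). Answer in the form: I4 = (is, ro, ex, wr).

I1: IS=1 RO=2 EX=3 WR=4
I2: IS=2 RO=3 EX=6 WR=7
I3: IS=5 RO=6 EX=7 WR=8  [struct: ALU busy until I1 writes@4]
I4: IS=9 RO=10 EX=11 WR=12  [struct: ALU busy until I3 writes@8]
I5: IS=10 RO=11 EX=14 WR=15

I4 = (9, 10, 11, 12)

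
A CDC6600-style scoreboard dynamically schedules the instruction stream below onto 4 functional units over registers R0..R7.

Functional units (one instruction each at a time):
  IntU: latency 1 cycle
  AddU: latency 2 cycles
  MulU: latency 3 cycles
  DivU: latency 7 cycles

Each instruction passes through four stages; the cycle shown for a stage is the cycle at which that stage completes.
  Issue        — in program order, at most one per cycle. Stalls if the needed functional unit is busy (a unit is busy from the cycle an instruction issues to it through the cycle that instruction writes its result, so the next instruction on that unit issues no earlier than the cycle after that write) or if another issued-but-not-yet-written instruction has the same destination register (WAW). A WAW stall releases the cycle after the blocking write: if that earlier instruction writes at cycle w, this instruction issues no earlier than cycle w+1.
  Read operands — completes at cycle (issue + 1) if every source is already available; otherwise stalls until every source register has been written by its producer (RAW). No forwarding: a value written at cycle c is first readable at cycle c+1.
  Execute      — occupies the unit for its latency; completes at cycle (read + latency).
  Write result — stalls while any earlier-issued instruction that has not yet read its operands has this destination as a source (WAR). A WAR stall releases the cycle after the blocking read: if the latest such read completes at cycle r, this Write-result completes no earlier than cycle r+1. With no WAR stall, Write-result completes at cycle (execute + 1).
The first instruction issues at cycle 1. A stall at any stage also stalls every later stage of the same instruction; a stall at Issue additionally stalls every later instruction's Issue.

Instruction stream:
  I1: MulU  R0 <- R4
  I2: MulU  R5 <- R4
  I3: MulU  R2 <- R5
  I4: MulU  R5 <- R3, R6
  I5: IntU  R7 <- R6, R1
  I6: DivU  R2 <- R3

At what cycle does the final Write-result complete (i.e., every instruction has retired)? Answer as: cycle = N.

  I1 | 1 | 2 | 5 | 6
  I2 | 7 | 8 | 11 | 12   struct: MulU busy until I1 writes@6
  I3 | 13 | 14 | 17 | 18   struct: MulU busy until I2 writes@12
  I4 | 19 | 20 | 23 | 24   struct: MulU busy until I3 writes@18
  I5 | 20 | 21 | 22 | 23
  I6 | 21 | 22 | 29 | 30

cycle = 30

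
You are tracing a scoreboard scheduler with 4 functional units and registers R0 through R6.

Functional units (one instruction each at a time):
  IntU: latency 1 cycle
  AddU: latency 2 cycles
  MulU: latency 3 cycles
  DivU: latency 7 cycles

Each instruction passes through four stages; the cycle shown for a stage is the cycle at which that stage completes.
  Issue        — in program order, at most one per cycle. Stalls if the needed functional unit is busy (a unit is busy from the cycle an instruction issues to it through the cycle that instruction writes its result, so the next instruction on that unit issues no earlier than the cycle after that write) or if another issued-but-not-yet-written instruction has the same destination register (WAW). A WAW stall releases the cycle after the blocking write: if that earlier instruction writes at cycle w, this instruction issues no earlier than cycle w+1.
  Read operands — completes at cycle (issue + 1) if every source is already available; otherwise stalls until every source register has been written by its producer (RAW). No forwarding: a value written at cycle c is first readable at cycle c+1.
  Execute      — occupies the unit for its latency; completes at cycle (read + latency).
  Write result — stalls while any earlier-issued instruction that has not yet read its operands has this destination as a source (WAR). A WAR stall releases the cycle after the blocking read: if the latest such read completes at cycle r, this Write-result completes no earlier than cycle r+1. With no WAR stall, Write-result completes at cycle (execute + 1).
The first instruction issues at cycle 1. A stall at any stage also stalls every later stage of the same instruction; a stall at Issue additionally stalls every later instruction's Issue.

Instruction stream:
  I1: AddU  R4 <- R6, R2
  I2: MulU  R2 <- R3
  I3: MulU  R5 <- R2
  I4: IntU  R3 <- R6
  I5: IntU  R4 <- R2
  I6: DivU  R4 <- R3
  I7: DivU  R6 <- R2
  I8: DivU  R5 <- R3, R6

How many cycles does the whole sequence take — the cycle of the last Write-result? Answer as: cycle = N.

[1] issue I1 (AddU)
[2] I1 read-ops; issue I2 (MulU)
[3] I2 read-ops
[4] I1 finished on AddU
[5] I1→R4
[6] I2 finished on MulU
[7] I2→R2
[8] issue I3 (MulU)
[9] I3 read-ops; issue I4 (IntU)
[10] I4 read-ops
[11] I4 finished on IntU
[12] I3 finished on MulU; I4→R3
[13] I3→R5; issue I5 (IntU)
[14] I5 read-ops
[15] I5 finished on IntU
[16] I5→R4
[17] issue I6 (DivU)
[18] I6 read-ops
[25] I6 finished on DivU
[26] I6→R4
[27] issue I7 (DivU)
[28] I7 read-ops
[35] I7 finished on DivU
[36] I7→R6
[37] issue I8 (DivU)
[38] I8 read-ops
[45] I8 finished on DivU
[46] I8→R5

cycle = 46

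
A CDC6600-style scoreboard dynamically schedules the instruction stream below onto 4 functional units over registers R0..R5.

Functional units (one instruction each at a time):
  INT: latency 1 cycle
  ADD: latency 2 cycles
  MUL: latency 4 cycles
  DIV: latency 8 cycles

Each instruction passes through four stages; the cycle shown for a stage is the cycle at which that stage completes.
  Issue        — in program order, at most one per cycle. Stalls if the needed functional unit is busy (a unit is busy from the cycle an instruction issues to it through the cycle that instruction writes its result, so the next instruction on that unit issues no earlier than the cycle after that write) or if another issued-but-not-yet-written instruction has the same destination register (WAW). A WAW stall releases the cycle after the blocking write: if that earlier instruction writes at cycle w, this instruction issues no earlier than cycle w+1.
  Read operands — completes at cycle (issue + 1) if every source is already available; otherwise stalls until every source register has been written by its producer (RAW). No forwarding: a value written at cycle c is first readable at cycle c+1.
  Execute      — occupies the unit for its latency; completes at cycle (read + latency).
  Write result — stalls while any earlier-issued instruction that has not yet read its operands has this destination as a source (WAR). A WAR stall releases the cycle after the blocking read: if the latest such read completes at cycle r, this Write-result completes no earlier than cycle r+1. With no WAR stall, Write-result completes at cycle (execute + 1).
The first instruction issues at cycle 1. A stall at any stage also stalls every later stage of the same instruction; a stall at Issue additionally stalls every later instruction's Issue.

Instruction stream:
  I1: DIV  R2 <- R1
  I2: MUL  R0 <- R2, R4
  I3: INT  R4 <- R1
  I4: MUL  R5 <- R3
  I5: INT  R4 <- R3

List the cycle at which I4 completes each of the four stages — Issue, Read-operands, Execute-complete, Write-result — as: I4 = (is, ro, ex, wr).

I4 = (18, 19, 23, 24)

t=1  I1 dispatched to DIV
t=2  I1 operands ready, I2 dispatched to MUL
t=3  I3 dispatched to INT
t=4  I3 operands ready
t=5  I3 complete
t=10  I1 complete
t=11  R2←I1
t=12  I2 operands ready
t=13  R4←I3
t=16  I2 complete
t=17  R0←I2
t=18  I4 dispatched to MUL
t=19  I4 operands ready, I5 dispatched to INT
t=20  I5 operands ready
t=21  I5 complete
t=22  R4←I5
t=23  I4 complete
t=24  R5←I4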